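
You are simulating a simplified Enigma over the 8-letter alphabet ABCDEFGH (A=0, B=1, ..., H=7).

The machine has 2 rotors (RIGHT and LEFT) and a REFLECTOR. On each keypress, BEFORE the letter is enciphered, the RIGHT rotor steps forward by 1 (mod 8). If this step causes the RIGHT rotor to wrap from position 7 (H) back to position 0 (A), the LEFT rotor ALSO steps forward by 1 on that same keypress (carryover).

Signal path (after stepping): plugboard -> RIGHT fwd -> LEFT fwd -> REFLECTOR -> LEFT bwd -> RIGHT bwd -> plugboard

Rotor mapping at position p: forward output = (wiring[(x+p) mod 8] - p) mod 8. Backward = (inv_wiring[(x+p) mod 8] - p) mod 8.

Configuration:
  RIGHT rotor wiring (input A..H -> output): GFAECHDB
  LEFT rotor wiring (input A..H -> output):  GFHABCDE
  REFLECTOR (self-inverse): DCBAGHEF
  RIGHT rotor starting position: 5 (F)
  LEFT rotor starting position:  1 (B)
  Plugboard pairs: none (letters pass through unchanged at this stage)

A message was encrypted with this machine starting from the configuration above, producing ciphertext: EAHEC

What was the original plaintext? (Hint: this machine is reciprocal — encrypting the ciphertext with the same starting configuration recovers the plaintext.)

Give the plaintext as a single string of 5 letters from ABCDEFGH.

Answer: DBADB

Derivation:
Char 1 ('E'): step: R->6, L=1; E->plug->E->R->C->L->H->refl->F->L'->H->R'->D->plug->D
Char 2 ('A'): step: R->7, L=1; A->plug->A->R->C->L->H->refl->F->L'->H->R'->B->plug->B
Char 3 ('H'): step: R->0, L->2 (L advanced); H->plug->H->R->B->L->G->refl->E->L'->G->R'->A->plug->A
Char 4 ('E'): step: R->1, L=2; E->plug->E->R->G->L->E->refl->G->L'->B->R'->D->plug->D
Char 5 ('C'): step: R->2, L=2; C->plug->C->R->A->L->F->refl->H->L'->C->R'->B->plug->B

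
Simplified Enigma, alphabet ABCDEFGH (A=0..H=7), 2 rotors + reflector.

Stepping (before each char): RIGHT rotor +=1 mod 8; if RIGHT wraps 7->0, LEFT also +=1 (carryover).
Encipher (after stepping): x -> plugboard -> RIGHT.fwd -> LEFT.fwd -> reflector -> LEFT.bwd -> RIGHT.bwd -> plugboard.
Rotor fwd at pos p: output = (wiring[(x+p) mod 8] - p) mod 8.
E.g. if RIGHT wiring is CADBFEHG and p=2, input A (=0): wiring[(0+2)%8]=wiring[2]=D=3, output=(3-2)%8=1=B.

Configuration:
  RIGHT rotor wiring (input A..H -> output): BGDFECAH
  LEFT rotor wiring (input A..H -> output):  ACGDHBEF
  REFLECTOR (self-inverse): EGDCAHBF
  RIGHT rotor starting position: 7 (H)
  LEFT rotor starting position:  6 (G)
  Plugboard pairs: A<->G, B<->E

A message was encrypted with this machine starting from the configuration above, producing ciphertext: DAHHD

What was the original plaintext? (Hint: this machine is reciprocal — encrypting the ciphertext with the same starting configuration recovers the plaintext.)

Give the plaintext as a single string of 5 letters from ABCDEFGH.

Answer: BEFEA

Derivation:
Char 1 ('D'): step: R->0, L->7 (L advanced); D->plug->D->R->F->L->A->refl->E->L'->E->R'->E->plug->B
Char 2 ('A'): step: R->1, L=7; A->plug->G->R->G->L->C->refl->D->L'->C->R'->B->plug->E
Char 3 ('H'): step: R->2, L=7; H->plug->H->R->E->L->E->refl->A->L'->F->R'->F->plug->F
Char 4 ('H'): step: R->3, L=7; H->plug->H->R->A->L->G->refl->B->L'->B->R'->B->plug->E
Char 5 ('D'): step: R->4, L=7; D->plug->D->R->D->L->H->refl->F->L'->H->R'->G->plug->A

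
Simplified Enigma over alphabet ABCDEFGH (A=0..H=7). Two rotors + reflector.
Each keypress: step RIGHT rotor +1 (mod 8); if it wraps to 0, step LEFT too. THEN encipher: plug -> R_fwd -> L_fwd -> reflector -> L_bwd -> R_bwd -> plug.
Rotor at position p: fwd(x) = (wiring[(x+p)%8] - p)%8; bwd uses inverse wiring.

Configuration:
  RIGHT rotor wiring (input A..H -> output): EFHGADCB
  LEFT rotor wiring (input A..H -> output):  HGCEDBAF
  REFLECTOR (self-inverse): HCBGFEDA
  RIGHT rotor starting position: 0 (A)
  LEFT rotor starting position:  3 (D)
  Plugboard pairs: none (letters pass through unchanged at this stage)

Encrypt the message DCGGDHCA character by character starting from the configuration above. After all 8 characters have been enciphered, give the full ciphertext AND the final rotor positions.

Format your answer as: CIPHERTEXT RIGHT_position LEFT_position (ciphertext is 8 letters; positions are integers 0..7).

Answer: FGEDGBAD 0 4

Derivation:
Char 1 ('D'): step: R->1, L=3; D->plug->D->R->H->L->H->refl->A->L'->B->R'->F->plug->F
Char 2 ('C'): step: R->2, L=3; C->plug->C->R->G->L->D->refl->G->L'->C->R'->G->plug->G
Char 3 ('G'): step: R->3, L=3; G->plug->G->R->C->L->G->refl->D->L'->G->R'->E->plug->E
Char 4 ('G'): step: R->4, L=3; G->plug->G->R->D->L->F->refl->E->L'->F->R'->D->plug->D
Char 5 ('D'): step: R->5, L=3; D->plug->D->R->H->L->H->refl->A->L'->B->R'->G->plug->G
Char 6 ('H'): step: R->6, L=3; H->plug->H->R->F->L->E->refl->F->L'->D->R'->B->plug->B
Char 7 ('C'): step: R->7, L=3; C->plug->C->R->G->L->D->refl->G->L'->C->R'->A->plug->A
Char 8 ('A'): step: R->0, L->4 (L advanced); A->plug->A->R->E->L->D->refl->G->L'->G->R'->D->plug->D
Final: ciphertext=FGEDGBAD, RIGHT=0, LEFT=4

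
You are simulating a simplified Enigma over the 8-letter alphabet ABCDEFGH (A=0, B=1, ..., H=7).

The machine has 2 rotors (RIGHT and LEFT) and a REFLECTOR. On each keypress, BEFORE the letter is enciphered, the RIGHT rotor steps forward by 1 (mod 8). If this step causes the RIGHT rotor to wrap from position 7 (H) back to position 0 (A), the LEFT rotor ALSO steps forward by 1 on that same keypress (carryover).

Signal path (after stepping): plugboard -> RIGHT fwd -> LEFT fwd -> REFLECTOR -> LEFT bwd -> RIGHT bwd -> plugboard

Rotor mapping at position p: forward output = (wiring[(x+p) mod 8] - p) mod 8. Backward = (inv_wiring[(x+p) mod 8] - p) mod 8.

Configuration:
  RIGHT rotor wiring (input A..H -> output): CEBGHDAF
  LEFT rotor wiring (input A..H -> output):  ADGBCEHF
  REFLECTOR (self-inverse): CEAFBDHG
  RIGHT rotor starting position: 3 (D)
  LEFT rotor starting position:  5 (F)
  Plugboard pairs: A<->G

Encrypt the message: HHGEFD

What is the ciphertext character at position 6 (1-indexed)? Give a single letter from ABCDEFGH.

Char 1 ('H'): step: R->4, L=5; H->plug->H->R->C->L->A->refl->C->L'->B->R'->D->plug->D
Char 2 ('H'): step: R->5, L=5; H->plug->H->R->C->L->A->refl->C->L'->B->R'->G->plug->A
Char 3 ('G'): step: R->6, L=5; G->plug->A->R->C->L->A->refl->C->L'->B->R'->G->plug->A
Char 4 ('E'): step: R->7, L=5; E->plug->E->R->H->L->F->refl->D->L'->D->R'->B->plug->B
Char 5 ('F'): step: R->0, L->6 (L advanced); F->plug->F->R->D->L->F->refl->D->L'->F->R'->H->plug->H
Char 6 ('D'): step: R->1, L=6; D->plug->D->R->G->L->E->refl->B->L'->A->R'->B->plug->B

B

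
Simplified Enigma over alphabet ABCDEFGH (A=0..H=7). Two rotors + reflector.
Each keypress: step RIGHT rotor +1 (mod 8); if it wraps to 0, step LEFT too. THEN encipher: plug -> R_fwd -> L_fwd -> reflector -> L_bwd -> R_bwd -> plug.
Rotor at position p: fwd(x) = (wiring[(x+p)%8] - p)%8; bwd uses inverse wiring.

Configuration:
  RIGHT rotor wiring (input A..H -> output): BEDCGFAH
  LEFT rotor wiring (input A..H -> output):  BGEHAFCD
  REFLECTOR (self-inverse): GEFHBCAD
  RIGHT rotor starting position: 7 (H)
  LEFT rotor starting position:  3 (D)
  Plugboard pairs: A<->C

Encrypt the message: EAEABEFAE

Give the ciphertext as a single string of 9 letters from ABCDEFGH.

Char 1 ('E'): step: R->0, L->4 (L advanced); E->plug->E->R->G->L->A->refl->G->L'->C->R'->D->plug->D
Char 2 ('A'): step: R->1, L=4; A->plug->C->R->B->L->B->refl->E->L'->A->R'->H->plug->H
Char 3 ('E'): step: R->2, L=4; E->plug->E->R->G->L->A->refl->G->L'->C->R'->H->plug->H
Char 4 ('A'): step: R->3, L=4; A->plug->C->R->C->L->G->refl->A->L'->G->R'->F->plug->F
Char 5 ('B'): step: R->4, L=4; B->plug->B->R->B->L->B->refl->E->L'->A->R'->F->plug->F
Char 6 ('E'): step: R->5, L=4; E->plug->E->R->H->L->D->refl->H->L'->D->R'->B->plug->B
Char 7 ('F'): step: R->6, L=4; F->plug->F->R->E->L->F->refl->C->L'->F->R'->E->plug->E
Char 8 ('A'): step: R->7, L=4; A->plug->C->R->F->L->C->refl->F->L'->E->R'->D->plug->D
Char 9 ('E'): step: R->0, L->5 (L advanced); E->plug->E->R->G->L->C->refl->F->L'->B->R'->A->plug->C

Answer: DHHFFBEDC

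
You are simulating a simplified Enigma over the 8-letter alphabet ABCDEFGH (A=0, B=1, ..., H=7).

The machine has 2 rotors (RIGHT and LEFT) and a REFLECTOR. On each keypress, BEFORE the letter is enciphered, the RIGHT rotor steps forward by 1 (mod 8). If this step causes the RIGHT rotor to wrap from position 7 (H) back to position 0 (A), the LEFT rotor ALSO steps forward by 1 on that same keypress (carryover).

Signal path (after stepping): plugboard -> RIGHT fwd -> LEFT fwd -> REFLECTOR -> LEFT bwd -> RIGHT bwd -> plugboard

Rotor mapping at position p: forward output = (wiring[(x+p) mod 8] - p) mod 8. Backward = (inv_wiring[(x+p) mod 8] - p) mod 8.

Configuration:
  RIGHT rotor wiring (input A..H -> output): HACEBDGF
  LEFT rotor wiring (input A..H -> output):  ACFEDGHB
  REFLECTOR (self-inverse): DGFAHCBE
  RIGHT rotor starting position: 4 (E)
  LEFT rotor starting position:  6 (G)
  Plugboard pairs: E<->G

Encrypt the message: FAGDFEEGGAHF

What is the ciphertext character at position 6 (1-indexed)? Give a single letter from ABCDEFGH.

Char 1 ('F'): step: R->5, L=6; F->plug->F->R->F->L->G->refl->B->L'->A->R'->C->plug->C
Char 2 ('A'): step: R->6, L=6; A->plug->A->R->A->L->B->refl->G->L'->F->R'->H->plug->H
Char 3 ('G'): step: R->7, L=6; G->plug->E->R->F->L->G->refl->B->L'->A->R'->B->plug->B
Char 4 ('D'): step: R->0, L->7 (L advanced); D->plug->D->R->E->L->F->refl->C->L'->A->R'->B->plug->B
Char 5 ('F'): step: R->1, L=7; F->plug->F->R->F->L->E->refl->H->L'->G->R'->H->plug->H
Char 6 ('E'): step: R->2, L=7; E->plug->G->R->F->L->E->refl->H->L'->G->R'->H->plug->H

H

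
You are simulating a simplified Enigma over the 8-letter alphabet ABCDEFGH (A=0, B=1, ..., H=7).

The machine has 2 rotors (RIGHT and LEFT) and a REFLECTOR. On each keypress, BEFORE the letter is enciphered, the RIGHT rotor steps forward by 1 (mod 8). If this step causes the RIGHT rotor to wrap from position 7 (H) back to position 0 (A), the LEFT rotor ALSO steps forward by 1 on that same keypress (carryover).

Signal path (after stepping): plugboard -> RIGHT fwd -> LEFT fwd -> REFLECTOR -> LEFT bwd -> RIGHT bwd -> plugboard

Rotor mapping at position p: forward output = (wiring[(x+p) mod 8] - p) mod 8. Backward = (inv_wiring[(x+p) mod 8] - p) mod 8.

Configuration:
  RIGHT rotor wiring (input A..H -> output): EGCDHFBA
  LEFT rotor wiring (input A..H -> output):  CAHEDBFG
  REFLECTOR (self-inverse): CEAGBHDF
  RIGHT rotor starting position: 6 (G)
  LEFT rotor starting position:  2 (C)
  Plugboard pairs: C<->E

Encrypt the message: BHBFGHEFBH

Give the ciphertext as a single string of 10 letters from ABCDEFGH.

Char 1 ('B'): step: R->7, L=2; B->plug->B->R->F->L->E->refl->B->L'->C->R'->H->plug->H
Char 2 ('H'): step: R->0, L->3 (L advanced); H->plug->H->R->A->L->B->refl->E->L'->H->R'->E->plug->C
Char 3 ('B'): step: R->1, L=3; B->plug->B->R->B->L->A->refl->C->L'->D->R'->H->plug->H
Char 4 ('F'): step: R->2, L=3; F->plug->F->R->G->L->F->refl->H->L'->F->R'->C->plug->E
Char 5 ('G'): step: R->3, L=3; G->plug->G->R->D->L->C->refl->A->L'->B->R'->F->plug->F
Char 6 ('H'): step: R->4, L=3; H->plug->H->R->H->L->E->refl->B->L'->A->R'->E->plug->C
Char 7 ('E'): step: R->5, L=3; E->plug->C->R->D->L->C->refl->A->L'->B->R'->E->plug->C
Char 8 ('F'): step: R->6, L=3; F->plug->F->R->F->L->H->refl->F->L'->G->R'->C->plug->E
Char 9 ('B'): step: R->7, L=3; B->plug->B->R->F->L->H->refl->F->L'->G->R'->G->plug->G
Char 10 ('H'): step: R->0, L->4 (L advanced); H->plug->H->R->A->L->H->refl->F->L'->B->R'->G->plug->G

Answer: HCHEFCCEGG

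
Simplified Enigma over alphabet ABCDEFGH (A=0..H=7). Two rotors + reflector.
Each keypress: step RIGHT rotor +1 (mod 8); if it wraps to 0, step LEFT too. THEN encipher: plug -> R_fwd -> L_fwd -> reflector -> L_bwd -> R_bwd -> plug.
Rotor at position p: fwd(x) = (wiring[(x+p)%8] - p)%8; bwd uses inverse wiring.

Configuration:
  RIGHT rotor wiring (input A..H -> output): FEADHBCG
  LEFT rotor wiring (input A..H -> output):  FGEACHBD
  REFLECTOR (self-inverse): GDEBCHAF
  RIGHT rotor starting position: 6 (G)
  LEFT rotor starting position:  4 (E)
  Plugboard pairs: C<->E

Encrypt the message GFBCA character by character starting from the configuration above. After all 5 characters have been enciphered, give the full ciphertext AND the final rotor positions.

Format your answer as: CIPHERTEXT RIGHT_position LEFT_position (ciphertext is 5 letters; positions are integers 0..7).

Answer: HEGBG 3 5

Derivation:
Char 1 ('G'): step: R->7, L=4; G->plug->G->R->C->L->F->refl->H->L'->D->R'->H->plug->H
Char 2 ('F'): step: R->0, L->5 (L advanced); F->plug->F->R->B->L->E->refl->C->L'->A->R'->C->plug->E
Char 3 ('B'): step: R->1, L=5; B->plug->B->R->H->L->F->refl->H->L'->F->R'->G->plug->G
Char 4 ('C'): step: R->2, L=5; C->plug->E->R->A->L->C->refl->E->L'->B->R'->B->plug->B
Char 5 ('A'): step: R->3, L=5; A->plug->A->R->A->L->C->refl->E->L'->B->R'->G->plug->G
Final: ciphertext=HEGBG, RIGHT=3, LEFT=5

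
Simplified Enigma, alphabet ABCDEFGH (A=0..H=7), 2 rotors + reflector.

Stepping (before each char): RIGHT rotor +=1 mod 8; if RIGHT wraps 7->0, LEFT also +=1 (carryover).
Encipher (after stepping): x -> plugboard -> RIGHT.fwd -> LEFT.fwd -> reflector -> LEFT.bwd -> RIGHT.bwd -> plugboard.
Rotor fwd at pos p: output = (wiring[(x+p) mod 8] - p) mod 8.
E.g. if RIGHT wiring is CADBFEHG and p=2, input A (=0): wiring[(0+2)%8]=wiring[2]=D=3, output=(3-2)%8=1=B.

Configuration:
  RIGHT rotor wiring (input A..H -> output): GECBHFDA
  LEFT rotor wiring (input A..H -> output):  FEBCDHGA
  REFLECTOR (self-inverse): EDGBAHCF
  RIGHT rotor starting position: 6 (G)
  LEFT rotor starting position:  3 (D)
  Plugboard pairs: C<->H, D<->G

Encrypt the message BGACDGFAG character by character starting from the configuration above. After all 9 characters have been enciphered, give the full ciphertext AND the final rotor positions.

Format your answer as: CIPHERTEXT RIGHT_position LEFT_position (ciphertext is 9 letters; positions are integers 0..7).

Answer: HBCBBBHFH 7 4

Derivation:
Char 1 ('B'): step: R->7, L=3; B->plug->B->R->H->L->G->refl->C->L'->F->R'->C->plug->H
Char 2 ('G'): step: R->0, L->4 (L advanced); G->plug->D->R->B->L->D->refl->B->L'->E->R'->B->plug->B
Char 3 ('A'): step: R->1, L=4; A->plug->A->R->D->L->E->refl->A->L'->F->R'->H->plug->C
Char 4 ('C'): step: R->2, L=4; C->plug->H->R->C->L->C->refl->G->L'->H->R'->B->plug->B
Char 5 ('D'): step: R->3, L=4; D->plug->G->R->B->L->D->refl->B->L'->E->R'->B->plug->B
Char 6 ('G'): step: R->4, L=4; G->plug->D->R->E->L->B->refl->D->L'->B->R'->B->plug->B
Char 7 ('F'): step: R->5, L=4; F->plug->F->R->F->L->A->refl->E->L'->D->R'->C->plug->H
Char 8 ('A'): step: R->6, L=4; A->plug->A->R->F->L->A->refl->E->L'->D->R'->F->plug->F
Char 9 ('G'): step: R->7, L=4; G->plug->D->R->D->L->E->refl->A->L'->F->R'->C->plug->H
Final: ciphertext=HBCBBBHFH, RIGHT=7, LEFT=4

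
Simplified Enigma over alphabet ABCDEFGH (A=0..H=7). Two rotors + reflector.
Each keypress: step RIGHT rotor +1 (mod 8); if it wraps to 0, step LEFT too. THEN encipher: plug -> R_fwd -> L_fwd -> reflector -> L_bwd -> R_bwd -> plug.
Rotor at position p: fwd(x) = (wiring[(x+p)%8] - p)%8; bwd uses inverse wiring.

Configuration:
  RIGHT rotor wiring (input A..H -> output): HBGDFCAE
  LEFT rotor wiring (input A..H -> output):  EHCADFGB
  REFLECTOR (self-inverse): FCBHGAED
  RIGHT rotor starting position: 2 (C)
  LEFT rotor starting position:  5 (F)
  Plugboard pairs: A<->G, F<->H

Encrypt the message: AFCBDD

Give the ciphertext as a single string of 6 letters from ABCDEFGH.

Answer: FADDCE

Derivation:
Char 1 ('A'): step: R->3, L=5; A->plug->G->R->G->L->D->refl->H->L'->D->R'->H->plug->F
Char 2 ('F'): step: R->4, L=5; F->plug->H->R->H->L->G->refl->E->L'->C->R'->G->plug->A
Char 3 ('C'): step: R->5, L=5; C->plug->C->R->H->L->G->refl->E->L'->C->R'->D->plug->D
Char 4 ('B'): step: R->6, L=5; B->plug->B->R->G->L->D->refl->H->L'->D->R'->D->plug->D
Char 5 ('D'): step: R->7, L=5; D->plug->D->R->H->L->G->refl->E->L'->C->R'->C->plug->C
Char 6 ('D'): step: R->0, L->6 (L advanced); D->plug->D->R->D->L->B->refl->C->L'->F->R'->E->plug->E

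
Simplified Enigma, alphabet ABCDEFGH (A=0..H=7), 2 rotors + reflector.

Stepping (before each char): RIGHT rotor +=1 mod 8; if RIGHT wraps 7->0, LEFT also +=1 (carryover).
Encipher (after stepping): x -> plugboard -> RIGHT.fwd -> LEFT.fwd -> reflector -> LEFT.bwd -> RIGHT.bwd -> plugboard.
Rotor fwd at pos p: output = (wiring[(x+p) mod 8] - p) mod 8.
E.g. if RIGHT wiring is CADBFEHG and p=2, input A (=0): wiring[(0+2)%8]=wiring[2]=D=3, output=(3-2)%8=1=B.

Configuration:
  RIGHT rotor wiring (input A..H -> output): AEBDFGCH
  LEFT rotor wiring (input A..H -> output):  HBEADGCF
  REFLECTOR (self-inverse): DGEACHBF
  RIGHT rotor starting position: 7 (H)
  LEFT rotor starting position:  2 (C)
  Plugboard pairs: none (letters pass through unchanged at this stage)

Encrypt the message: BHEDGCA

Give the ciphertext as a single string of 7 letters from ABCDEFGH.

Char 1 ('B'): step: R->0, L->3 (L advanced); B->plug->B->R->E->L->C->refl->E->L'->F->R'->E->plug->E
Char 2 ('H'): step: R->1, L=3; H->plug->H->R->H->L->B->refl->G->L'->G->R'->G->plug->G
Char 3 ('E'): step: R->2, L=3; E->plug->E->R->A->L->F->refl->H->L'->D->R'->C->plug->C
Char 4 ('D'): step: R->3, L=3; D->plug->D->R->H->L->B->refl->G->L'->G->R'->H->plug->H
Char 5 ('G'): step: R->4, L=3; G->plug->G->R->F->L->E->refl->C->L'->E->R'->E->plug->E
Char 6 ('C'): step: R->5, L=3; C->plug->C->R->C->L->D->refl->A->L'->B->R'->A->plug->A
Char 7 ('A'): step: R->6, L=3; A->plug->A->R->E->L->C->refl->E->L'->F->R'->F->plug->F

Answer: EGCHEAF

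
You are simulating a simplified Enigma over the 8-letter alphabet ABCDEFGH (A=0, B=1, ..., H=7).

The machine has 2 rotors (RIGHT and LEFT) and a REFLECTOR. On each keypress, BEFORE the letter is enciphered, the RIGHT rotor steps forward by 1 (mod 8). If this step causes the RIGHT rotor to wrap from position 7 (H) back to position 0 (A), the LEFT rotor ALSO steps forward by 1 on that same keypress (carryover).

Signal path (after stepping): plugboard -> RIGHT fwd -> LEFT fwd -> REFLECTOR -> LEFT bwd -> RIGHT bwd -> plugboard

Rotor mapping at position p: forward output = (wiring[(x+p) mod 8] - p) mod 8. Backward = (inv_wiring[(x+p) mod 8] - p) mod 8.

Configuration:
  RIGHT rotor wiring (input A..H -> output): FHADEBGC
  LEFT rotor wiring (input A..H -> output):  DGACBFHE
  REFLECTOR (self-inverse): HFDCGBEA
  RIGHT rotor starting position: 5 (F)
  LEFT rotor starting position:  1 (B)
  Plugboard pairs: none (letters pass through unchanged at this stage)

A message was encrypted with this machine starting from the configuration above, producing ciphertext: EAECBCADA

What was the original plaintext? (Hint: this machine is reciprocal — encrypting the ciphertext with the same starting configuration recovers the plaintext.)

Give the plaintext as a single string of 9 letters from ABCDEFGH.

Char 1 ('E'): step: R->6, L=1; E->plug->E->R->C->L->B->refl->F->L'->A->R'->A->plug->A
Char 2 ('A'): step: R->7, L=1; A->plug->A->R->D->L->A->refl->H->L'->B->R'->D->plug->D
Char 3 ('E'): step: R->0, L->2 (L advanced); E->plug->E->R->E->L->F->refl->B->L'->G->R'->G->plug->G
Char 4 ('C'): step: R->1, L=2; C->plug->C->R->C->L->H->refl->A->L'->B->R'->G->plug->G
Char 5 ('B'): step: R->2, L=2; B->plug->B->R->B->L->A->refl->H->L'->C->R'->C->plug->C
Char 6 ('C'): step: R->3, L=2; C->plug->C->R->G->L->B->refl->F->L'->E->R'->G->plug->G
Char 7 ('A'): step: R->4, L=2; A->plug->A->R->A->L->G->refl->E->L'->H->R'->H->plug->H
Char 8 ('D'): step: R->5, L=2; D->plug->D->R->A->L->G->refl->E->L'->H->R'->H->plug->H
Char 9 ('A'): step: R->6, L=2; A->plug->A->R->A->L->G->refl->E->L'->H->R'->C->plug->C

Answer: ADGGCGHHC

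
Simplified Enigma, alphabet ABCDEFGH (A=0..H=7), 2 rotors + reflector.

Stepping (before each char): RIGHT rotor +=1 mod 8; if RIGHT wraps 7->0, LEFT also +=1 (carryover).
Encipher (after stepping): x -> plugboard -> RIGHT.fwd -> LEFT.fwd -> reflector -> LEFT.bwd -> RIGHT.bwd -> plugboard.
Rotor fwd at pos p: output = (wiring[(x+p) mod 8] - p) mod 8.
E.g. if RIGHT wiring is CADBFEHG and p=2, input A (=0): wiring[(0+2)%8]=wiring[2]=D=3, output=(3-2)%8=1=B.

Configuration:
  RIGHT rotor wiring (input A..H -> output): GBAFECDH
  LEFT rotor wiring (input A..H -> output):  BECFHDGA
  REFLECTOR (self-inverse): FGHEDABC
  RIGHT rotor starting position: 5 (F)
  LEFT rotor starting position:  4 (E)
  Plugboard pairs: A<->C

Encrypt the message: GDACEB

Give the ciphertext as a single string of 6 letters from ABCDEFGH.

Answer: FABEDD

Derivation:
Char 1 ('G'): step: R->6, L=4; G->plug->G->R->G->L->G->refl->B->L'->H->R'->F->plug->F
Char 2 ('D'): step: R->7, L=4; D->plug->D->R->B->L->H->refl->C->L'->C->R'->C->plug->A
Char 3 ('A'): step: R->0, L->5 (L advanced); A->plug->C->R->A->L->G->refl->B->L'->B->R'->B->plug->B
Char 4 ('C'): step: R->1, L=5; C->plug->A->R->A->L->G->refl->B->L'->B->R'->E->plug->E
Char 5 ('E'): step: R->2, L=5; E->plug->E->R->B->L->B->refl->G->L'->A->R'->D->plug->D
Char 6 ('B'): step: R->3, L=5; B->plug->B->R->B->L->B->refl->G->L'->A->R'->D->plug->D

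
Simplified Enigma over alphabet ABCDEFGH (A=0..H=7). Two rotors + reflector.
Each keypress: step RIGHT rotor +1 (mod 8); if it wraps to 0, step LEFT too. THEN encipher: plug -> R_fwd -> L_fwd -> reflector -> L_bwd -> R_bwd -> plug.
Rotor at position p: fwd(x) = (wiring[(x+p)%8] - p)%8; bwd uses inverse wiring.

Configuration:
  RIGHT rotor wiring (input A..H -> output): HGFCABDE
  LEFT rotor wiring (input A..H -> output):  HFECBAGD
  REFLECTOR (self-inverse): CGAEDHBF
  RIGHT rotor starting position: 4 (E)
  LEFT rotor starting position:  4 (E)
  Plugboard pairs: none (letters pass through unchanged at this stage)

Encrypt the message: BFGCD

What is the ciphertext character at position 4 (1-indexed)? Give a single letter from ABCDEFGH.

Char 1 ('B'): step: R->5, L=4; B->plug->B->R->G->L->A->refl->C->L'->C->R'->D->plug->D
Char 2 ('F'): step: R->6, L=4; F->plug->F->R->E->L->D->refl->E->L'->B->R'->C->plug->C
Char 3 ('G'): step: R->7, L=4; G->plug->G->R->C->L->C->refl->A->L'->G->R'->D->plug->D
Char 4 ('C'): step: R->0, L->5 (L advanced); C->plug->C->R->F->L->H->refl->F->L'->G->R'->B->plug->B

B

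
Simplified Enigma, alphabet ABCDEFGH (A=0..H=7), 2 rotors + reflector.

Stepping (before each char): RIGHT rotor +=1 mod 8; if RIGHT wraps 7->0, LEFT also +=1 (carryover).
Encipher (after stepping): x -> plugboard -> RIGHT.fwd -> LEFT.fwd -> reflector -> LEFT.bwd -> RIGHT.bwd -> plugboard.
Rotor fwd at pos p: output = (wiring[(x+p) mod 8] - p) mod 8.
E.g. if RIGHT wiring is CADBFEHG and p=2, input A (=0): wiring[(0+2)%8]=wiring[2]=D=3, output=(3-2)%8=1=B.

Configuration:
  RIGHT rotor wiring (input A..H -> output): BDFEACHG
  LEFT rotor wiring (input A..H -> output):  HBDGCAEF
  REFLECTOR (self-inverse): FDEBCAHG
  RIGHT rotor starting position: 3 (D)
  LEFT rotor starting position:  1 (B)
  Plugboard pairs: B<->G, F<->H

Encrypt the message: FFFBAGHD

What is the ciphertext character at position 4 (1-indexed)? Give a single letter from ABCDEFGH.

Char 1 ('F'): step: R->4, L=1; F->plug->H->R->A->L->A->refl->F->L'->C->R'->D->plug->D
Char 2 ('F'): step: R->5, L=1; F->plug->H->R->D->L->B->refl->D->L'->F->R'->A->plug->A
Char 3 ('F'): step: R->6, L=1; F->plug->H->R->E->L->H->refl->G->L'->H->R'->E->plug->E
Char 4 ('B'): step: R->7, L=1; B->plug->G->R->D->L->B->refl->D->L'->F->R'->E->plug->E

E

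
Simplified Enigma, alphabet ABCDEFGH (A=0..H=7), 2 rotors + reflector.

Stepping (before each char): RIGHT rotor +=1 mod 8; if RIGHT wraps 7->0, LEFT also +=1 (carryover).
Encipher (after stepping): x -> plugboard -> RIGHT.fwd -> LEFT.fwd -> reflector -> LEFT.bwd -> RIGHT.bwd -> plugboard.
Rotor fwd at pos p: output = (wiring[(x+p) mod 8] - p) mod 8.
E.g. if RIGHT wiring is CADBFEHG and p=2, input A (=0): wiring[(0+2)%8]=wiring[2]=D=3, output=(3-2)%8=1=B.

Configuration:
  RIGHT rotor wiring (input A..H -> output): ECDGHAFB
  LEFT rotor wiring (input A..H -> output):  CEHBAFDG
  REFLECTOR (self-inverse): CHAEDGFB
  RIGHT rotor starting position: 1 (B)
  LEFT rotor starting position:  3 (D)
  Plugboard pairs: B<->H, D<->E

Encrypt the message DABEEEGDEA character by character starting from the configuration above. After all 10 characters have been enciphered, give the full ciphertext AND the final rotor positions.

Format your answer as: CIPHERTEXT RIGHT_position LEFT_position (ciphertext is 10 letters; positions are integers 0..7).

Answer: GEACADCFBC 3 4

Derivation:
Char 1 ('D'): step: R->2, L=3; D->plug->E->R->D->L->A->refl->C->L'->C->R'->G->plug->G
Char 2 ('A'): step: R->3, L=3; A->plug->A->R->D->L->A->refl->C->L'->C->R'->D->plug->E
Char 3 ('B'): step: R->4, L=3; B->plug->H->R->C->L->C->refl->A->L'->D->R'->A->plug->A
Char 4 ('E'): step: R->5, L=3; E->plug->D->R->H->L->E->refl->D->L'->E->R'->C->plug->C
Char 5 ('E'): step: R->6, L=3; E->plug->D->R->E->L->D->refl->E->L'->H->R'->A->plug->A
Char 6 ('E'): step: R->7, L=3; E->plug->D->R->E->L->D->refl->E->L'->H->R'->E->plug->D
Char 7 ('G'): step: R->0, L->4 (L advanced); G->plug->G->R->F->L->A->refl->C->L'->D->R'->C->plug->C
Char 8 ('D'): step: R->1, L=4; D->plug->E->R->H->L->F->refl->G->L'->E->R'->F->plug->F
Char 9 ('E'): step: R->2, L=4; E->plug->D->R->G->L->D->refl->E->L'->A->R'->H->plug->B
Char 10 ('A'): step: R->3, L=4; A->plug->A->R->D->L->C->refl->A->L'->F->R'->C->plug->C
Final: ciphertext=GEACADCFBC, RIGHT=3, LEFT=4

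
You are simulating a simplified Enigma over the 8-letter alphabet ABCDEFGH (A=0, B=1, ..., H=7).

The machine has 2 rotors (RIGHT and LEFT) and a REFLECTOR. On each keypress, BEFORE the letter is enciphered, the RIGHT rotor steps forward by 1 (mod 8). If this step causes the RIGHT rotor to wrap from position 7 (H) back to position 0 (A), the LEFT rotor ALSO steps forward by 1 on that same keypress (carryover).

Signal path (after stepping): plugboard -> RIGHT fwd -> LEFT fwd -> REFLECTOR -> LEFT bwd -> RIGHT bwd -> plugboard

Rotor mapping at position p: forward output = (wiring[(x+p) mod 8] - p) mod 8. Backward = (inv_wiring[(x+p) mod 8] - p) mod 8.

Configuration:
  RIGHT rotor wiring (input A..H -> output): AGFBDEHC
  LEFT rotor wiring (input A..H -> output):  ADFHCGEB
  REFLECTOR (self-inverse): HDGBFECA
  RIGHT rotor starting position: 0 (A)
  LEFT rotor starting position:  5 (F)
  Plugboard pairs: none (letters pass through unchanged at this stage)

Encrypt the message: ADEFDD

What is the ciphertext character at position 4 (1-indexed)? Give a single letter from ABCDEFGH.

Char 1 ('A'): step: R->1, L=5; A->plug->A->R->F->L->A->refl->H->L'->B->R'->G->plug->G
Char 2 ('D'): step: R->2, L=5; D->plug->D->R->C->L->E->refl->F->L'->H->R'->B->plug->B
Char 3 ('E'): step: R->3, L=5; E->plug->E->R->H->L->F->refl->E->L'->C->R'->H->plug->H
Char 4 ('F'): step: R->4, L=5; F->plug->F->R->C->L->E->refl->F->L'->H->R'->A->plug->A

A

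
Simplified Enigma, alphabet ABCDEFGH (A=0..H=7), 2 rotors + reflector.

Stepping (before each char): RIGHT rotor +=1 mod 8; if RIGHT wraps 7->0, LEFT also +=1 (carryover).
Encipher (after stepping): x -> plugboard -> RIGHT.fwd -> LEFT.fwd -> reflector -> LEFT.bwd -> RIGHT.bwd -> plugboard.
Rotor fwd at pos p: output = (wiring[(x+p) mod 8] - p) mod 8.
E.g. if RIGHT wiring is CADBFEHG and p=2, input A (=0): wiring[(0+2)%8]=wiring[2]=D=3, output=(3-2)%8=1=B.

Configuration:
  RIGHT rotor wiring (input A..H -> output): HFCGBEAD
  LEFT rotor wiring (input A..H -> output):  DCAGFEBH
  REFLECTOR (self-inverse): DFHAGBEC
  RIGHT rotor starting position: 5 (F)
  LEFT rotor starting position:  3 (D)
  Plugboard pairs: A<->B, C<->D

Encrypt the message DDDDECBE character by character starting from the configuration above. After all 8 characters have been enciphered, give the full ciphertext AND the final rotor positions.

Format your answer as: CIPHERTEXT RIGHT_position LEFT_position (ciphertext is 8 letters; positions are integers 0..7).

Answer: HHGHGAGC 5 4

Derivation:
Char 1 ('D'): step: R->6, L=3; D->plug->C->R->B->L->C->refl->H->L'->G->R'->H->plug->H
Char 2 ('D'): step: R->7, L=3; D->plug->C->R->G->L->H->refl->C->L'->B->R'->H->plug->H
Char 3 ('D'): step: R->0, L->4 (L advanced); D->plug->C->R->C->L->F->refl->B->L'->A->R'->G->plug->G
Char 4 ('D'): step: R->1, L=4; D->plug->C->R->F->L->G->refl->E->L'->G->R'->H->plug->H
Char 5 ('E'): step: R->2, L=4; E->plug->E->R->G->L->E->refl->G->L'->F->R'->G->plug->G
Char 6 ('C'): step: R->3, L=4; C->plug->D->R->F->L->G->refl->E->L'->G->R'->B->plug->A
Char 7 ('B'): step: R->4, L=4; B->plug->A->R->F->L->G->refl->E->L'->G->R'->G->plug->G
Char 8 ('E'): step: R->5, L=4; E->plug->E->R->A->L->B->refl->F->L'->C->R'->D->plug->C
Final: ciphertext=HHGHGAGC, RIGHT=5, LEFT=4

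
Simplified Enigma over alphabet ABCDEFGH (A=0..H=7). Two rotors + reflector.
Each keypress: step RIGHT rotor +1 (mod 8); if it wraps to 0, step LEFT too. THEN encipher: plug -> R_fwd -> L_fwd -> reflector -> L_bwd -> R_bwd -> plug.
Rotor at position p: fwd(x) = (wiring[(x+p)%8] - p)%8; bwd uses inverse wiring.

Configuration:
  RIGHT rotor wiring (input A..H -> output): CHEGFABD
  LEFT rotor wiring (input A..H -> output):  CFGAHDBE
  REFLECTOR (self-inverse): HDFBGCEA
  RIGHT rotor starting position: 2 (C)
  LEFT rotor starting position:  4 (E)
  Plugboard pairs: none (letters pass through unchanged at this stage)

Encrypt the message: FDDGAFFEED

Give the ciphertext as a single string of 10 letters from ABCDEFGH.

Answer: GBHCEGHCHF

Derivation:
Char 1 ('F'): step: R->3, L=4; F->plug->F->R->H->L->E->refl->G->L'->E->R'->G->plug->G
Char 2 ('D'): step: R->4, L=4; D->plug->D->R->H->L->E->refl->G->L'->E->R'->B->plug->B
Char 3 ('D'): step: R->5, L=4; D->plug->D->R->F->L->B->refl->D->L'->A->R'->H->plug->H
Char 4 ('G'): step: R->6, L=4; G->plug->G->R->H->L->E->refl->G->L'->E->R'->C->plug->C
Char 5 ('A'): step: R->7, L=4; A->plug->A->R->E->L->G->refl->E->L'->H->R'->E->plug->E
Char 6 ('F'): step: R->0, L->5 (L advanced); F->plug->F->R->A->L->G->refl->E->L'->B->R'->G->plug->G
Char 7 ('F'): step: R->1, L=5; F->plug->F->R->A->L->G->refl->E->L'->B->R'->H->plug->H
Char 8 ('E'): step: R->2, L=5; E->plug->E->R->H->L->C->refl->F->L'->D->R'->C->plug->C
Char 9 ('E'): step: R->3, L=5; E->plug->E->R->A->L->G->refl->E->L'->B->R'->H->plug->H
Char 10 ('D'): step: R->4, L=5; D->plug->D->R->H->L->C->refl->F->L'->D->R'->F->plug->F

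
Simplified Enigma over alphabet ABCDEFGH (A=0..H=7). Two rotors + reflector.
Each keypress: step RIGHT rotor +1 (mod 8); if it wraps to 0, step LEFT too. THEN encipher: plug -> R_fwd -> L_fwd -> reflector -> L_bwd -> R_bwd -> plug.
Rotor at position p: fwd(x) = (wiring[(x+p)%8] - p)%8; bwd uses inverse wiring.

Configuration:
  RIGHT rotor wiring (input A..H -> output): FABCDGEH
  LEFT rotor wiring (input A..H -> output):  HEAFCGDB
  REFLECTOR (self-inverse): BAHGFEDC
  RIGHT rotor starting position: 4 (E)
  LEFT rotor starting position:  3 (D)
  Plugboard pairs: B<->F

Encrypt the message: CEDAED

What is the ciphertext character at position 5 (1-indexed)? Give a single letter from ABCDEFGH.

Char 1 ('C'): step: R->5, L=3; C->plug->C->R->C->L->D->refl->G->L'->E->R'->F->plug->B
Char 2 ('E'): step: R->6, L=3; E->plug->E->R->D->L->A->refl->B->L'->G->R'->A->plug->A
Char 3 ('D'): step: R->7, L=3; D->plug->D->R->C->L->D->refl->G->L'->E->R'->F->plug->B
Char 4 ('A'): step: R->0, L->4 (L advanced); A->plug->A->R->F->L->A->refl->B->L'->H->R'->H->plug->H
Char 5 ('E'): step: R->1, L=4; E->plug->E->R->F->L->A->refl->B->L'->H->R'->A->plug->A

A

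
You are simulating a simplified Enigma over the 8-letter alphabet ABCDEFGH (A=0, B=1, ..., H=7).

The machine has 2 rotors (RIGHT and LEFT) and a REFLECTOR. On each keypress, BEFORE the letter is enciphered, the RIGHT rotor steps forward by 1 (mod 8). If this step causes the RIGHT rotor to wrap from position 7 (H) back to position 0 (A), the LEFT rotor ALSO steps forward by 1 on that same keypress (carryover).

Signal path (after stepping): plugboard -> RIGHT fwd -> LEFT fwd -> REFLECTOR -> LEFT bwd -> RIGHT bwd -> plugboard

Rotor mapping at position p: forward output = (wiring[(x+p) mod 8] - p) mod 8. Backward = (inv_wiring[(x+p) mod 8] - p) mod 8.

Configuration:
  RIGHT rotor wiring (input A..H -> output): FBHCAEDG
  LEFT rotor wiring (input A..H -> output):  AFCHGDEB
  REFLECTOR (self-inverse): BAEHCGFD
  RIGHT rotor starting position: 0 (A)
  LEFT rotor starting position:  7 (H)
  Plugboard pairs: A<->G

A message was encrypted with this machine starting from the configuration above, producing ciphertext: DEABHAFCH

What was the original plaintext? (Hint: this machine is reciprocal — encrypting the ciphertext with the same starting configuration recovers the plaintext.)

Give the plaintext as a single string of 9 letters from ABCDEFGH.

Answer: FFDHACHEC

Derivation:
Char 1 ('D'): step: R->1, L=7; D->plug->D->R->H->L->F->refl->G->L'->C->R'->F->plug->F
Char 2 ('E'): step: R->2, L=7; E->plug->E->R->B->L->B->refl->A->L'->E->R'->F->plug->F
Char 3 ('A'): step: R->3, L=7; A->plug->G->R->G->L->E->refl->C->L'->A->R'->D->plug->D
Char 4 ('B'): step: R->4, L=7; B->plug->B->R->A->L->C->refl->E->L'->G->R'->H->plug->H
Char 5 ('H'): step: R->5, L=7; H->plug->H->R->D->L->D->refl->H->L'->F->R'->G->plug->A
Char 6 ('A'): step: R->6, L=7; A->plug->G->R->C->L->G->refl->F->L'->H->R'->C->plug->C
Char 7 ('F'): step: R->7, L=7; F->plug->F->R->B->L->B->refl->A->L'->E->R'->H->plug->H
Char 8 ('C'): step: R->0, L->0 (L advanced); C->plug->C->R->H->L->B->refl->A->L'->A->R'->E->plug->E
Char 9 ('H'): step: R->1, L=0; H->plug->H->R->E->L->G->refl->F->L'->B->R'->C->plug->C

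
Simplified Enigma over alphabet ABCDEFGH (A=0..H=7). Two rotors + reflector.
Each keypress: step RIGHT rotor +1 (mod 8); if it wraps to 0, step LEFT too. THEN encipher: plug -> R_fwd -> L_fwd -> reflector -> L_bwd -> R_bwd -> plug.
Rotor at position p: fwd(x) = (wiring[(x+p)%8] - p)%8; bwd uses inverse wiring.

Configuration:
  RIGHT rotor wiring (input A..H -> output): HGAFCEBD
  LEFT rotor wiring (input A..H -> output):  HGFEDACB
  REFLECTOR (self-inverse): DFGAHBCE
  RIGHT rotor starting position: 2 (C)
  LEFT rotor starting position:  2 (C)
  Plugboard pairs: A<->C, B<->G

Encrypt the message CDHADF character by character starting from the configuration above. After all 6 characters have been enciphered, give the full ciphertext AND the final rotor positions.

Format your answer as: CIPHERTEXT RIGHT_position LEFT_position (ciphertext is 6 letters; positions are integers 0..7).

Answer: DACCFC 0 3

Derivation:
Char 1 ('C'): step: R->3, L=2; C->plug->A->R->C->L->B->refl->F->L'->G->R'->D->plug->D
Char 2 ('D'): step: R->4, L=2; D->plug->D->R->H->L->E->refl->H->L'->F->R'->C->plug->A
Char 3 ('H'): step: R->5, L=2; H->plug->H->R->F->L->H->refl->E->L'->H->R'->A->plug->C
Char 4 ('A'): step: R->6, L=2; A->plug->C->R->B->L->C->refl->G->L'->D->R'->A->plug->C
Char 5 ('D'): step: R->7, L=2; D->plug->D->R->B->L->C->refl->G->L'->D->R'->F->plug->F
Char 6 ('F'): step: R->0, L->3 (L advanced); F->plug->F->R->E->L->G->refl->C->L'->H->R'->A->plug->C
Final: ciphertext=DACCFC, RIGHT=0, LEFT=3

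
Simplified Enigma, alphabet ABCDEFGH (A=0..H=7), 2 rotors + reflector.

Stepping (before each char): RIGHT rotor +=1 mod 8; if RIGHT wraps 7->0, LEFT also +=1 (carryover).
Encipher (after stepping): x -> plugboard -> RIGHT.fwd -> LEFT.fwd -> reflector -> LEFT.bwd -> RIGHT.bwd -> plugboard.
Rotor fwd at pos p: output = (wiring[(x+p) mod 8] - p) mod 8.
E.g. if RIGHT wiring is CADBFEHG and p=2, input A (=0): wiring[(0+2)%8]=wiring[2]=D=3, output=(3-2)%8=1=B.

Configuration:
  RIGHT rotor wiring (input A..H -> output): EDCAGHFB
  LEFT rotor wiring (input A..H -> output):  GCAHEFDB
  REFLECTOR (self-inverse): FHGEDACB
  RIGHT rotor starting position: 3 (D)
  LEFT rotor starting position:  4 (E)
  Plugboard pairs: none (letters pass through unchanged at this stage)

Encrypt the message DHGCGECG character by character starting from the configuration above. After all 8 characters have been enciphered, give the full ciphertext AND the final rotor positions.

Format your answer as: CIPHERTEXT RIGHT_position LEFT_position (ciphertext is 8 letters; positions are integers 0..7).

Char 1 ('D'): step: R->4, L=4; D->plug->D->R->F->L->G->refl->C->L'->E->R'->H->plug->H
Char 2 ('H'): step: R->5, L=4; H->plug->H->R->B->L->B->refl->H->L'->C->R'->A->plug->A
Char 3 ('G'): step: R->6, L=4; G->plug->G->R->A->L->A->refl->F->L'->D->R'->B->plug->B
Char 4 ('C'): step: R->7, L=4; C->plug->C->R->E->L->C->refl->G->L'->F->R'->B->plug->B
Char 5 ('G'): step: R->0, L->5 (L advanced); G->plug->G->R->F->L->D->refl->E->L'->C->R'->C->plug->C
Char 6 ('E'): step: R->1, L=5; E->plug->E->R->G->L->C->refl->G->L'->B->R'->B->plug->B
Char 7 ('C'): step: R->2, L=5; C->plug->C->R->E->L->F->refl->A->L'->A->R'->A->plug->A
Char 8 ('G'): step: R->3, L=5; G->plug->G->R->A->L->A->refl->F->L'->E->R'->C->plug->C
Final: ciphertext=HABBCBAC, RIGHT=3, LEFT=5

Answer: HABBCBAC 3 5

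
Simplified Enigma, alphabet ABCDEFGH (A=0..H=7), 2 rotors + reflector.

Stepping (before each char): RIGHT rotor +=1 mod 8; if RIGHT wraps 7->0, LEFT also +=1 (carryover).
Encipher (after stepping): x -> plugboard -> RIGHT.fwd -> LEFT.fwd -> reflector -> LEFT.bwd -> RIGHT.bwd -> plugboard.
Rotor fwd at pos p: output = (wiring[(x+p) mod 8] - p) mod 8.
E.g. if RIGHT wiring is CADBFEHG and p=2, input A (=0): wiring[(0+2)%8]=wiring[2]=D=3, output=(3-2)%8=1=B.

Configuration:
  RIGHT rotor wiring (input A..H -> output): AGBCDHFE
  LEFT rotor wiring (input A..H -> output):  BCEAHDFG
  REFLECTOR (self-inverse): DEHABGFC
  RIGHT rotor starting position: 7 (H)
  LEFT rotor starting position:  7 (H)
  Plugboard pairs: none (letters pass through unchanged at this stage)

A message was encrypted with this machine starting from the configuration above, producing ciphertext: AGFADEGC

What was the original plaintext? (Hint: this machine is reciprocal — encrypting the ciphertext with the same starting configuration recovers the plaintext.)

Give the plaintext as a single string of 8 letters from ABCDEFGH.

Answer: DABHFFEH

Derivation:
Char 1 ('A'): step: R->0, L->0 (L advanced); A->plug->A->R->A->L->B->refl->E->L'->C->R'->D->plug->D
Char 2 ('G'): step: R->1, L=0; G->plug->G->R->D->L->A->refl->D->L'->F->R'->A->plug->A
Char 3 ('F'): step: R->2, L=0; F->plug->F->R->C->L->E->refl->B->L'->A->R'->B->plug->B
Char 4 ('A'): step: R->3, L=0; A->plug->A->R->H->L->G->refl->F->L'->G->R'->H->plug->H
Char 5 ('D'): step: R->4, L=0; D->plug->D->R->A->L->B->refl->E->L'->C->R'->F->plug->F
Char 6 ('E'): step: R->5, L=0; E->plug->E->R->B->L->C->refl->H->L'->E->R'->F->plug->F
Char 7 ('G'): step: R->6, L=0; G->plug->G->R->F->L->D->refl->A->L'->D->R'->E->plug->E
Char 8 ('C'): step: R->7, L=0; C->plug->C->R->H->L->G->refl->F->L'->G->R'->H->plug->H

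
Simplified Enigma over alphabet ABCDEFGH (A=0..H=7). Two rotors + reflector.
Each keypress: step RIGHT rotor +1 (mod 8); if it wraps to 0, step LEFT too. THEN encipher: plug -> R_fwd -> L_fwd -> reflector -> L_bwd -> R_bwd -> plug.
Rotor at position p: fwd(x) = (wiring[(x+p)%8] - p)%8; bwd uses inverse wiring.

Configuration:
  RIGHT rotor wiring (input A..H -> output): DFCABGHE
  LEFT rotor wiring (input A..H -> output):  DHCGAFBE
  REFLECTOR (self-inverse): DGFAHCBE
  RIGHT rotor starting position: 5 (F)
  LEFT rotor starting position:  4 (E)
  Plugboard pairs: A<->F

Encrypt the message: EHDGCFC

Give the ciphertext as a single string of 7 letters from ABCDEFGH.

Answer: HBGAFDG

Derivation:
Char 1 ('E'): step: R->6, L=4; E->plug->E->R->E->L->H->refl->E->L'->A->R'->H->plug->H
Char 2 ('H'): step: R->7, L=4; H->plug->H->R->A->L->E->refl->H->L'->E->R'->B->plug->B
Char 3 ('D'): step: R->0, L->5 (L advanced); D->plug->D->R->A->L->A->refl->D->L'->H->R'->G->plug->G
Char 4 ('G'): step: R->1, L=5; G->plug->G->R->D->L->G->refl->B->L'->G->R'->F->plug->A
Char 5 ('C'): step: R->2, L=5; C->plug->C->R->H->L->D->refl->A->L'->A->R'->A->plug->F
Char 6 ('F'): step: R->3, L=5; F->plug->A->R->F->L->F->refl->C->L'->E->R'->D->plug->D
Char 7 ('C'): step: R->4, L=5; C->plug->C->R->D->L->G->refl->B->L'->G->R'->G->plug->G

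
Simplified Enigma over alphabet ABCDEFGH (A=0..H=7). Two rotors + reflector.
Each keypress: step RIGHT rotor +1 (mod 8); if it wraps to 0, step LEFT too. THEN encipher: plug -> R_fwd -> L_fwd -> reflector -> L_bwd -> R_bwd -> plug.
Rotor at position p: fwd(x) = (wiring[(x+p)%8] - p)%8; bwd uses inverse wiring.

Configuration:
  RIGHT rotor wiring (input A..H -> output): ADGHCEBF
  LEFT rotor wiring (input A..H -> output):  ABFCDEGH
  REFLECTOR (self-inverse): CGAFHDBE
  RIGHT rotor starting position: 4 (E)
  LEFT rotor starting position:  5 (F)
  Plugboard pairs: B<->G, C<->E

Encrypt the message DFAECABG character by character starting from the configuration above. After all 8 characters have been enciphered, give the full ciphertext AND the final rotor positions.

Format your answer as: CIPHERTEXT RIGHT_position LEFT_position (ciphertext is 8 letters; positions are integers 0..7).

Answer: CGFGEGCB 4 6

Derivation:
Char 1 ('D'): step: R->5, L=5; D->plug->D->R->D->L->D->refl->F->L'->G->R'->E->plug->C
Char 2 ('F'): step: R->6, L=5; F->plug->F->R->B->L->B->refl->G->L'->H->R'->B->plug->G
Char 3 ('A'): step: R->7, L=5; A->plug->A->R->G->L->F->refl->D->L'->D->R'->F->plug->F
Char 4 ('E'): step: R->0, L->6 (L advanced); E->plug->C->R->G->L->F->refl->D->L'->D->R'->B->plug->G
Char 5 ('C'): step: R->1, L=6; C->plug->E->R->D->L->D->refl->F->L'->G->R'->C->plug->E
Char 6 ('A'): step: R->2, L=6; A->plug->A->R->E->L->H->refl->E->L'->F->R'->B->plug->G
Char 7 ('B'): step: R->3, L=6; B->plug->G->R->A->L->A->refl->C->L'->C->R'->E->plug->C
Char 8 ('G'): step: R->4, L=6; G->plug->B->R->A->L->A->refl->C->L'->C->R'->G->plug->B
Final: ciphertext=CGFGEGCB, RIGHT=4, LEFT=6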